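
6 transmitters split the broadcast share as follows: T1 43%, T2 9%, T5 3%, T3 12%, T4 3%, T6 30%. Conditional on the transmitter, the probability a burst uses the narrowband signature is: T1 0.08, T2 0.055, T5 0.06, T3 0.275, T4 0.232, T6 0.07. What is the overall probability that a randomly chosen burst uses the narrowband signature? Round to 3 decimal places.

Prior × likelihood for each hypothesis:
  T1: 0.43 × 0.08 = 0.0344
  T2: 0.09 × 0.055 = 0.00495
  T5: 0.03 × 0.06 = 0.0018
  T3: 0.12 × 0.275 = 0.033
  T4: 0.03 × 0.232 = 0.00696
  T6: 0.3 × 0.07 = 0.021
P(narrowband) = 0.0344 + 0.00495 + 0.0018 + 0.033 + 0.00696 + 0.021 = 0.10211 → 0.102.

0.102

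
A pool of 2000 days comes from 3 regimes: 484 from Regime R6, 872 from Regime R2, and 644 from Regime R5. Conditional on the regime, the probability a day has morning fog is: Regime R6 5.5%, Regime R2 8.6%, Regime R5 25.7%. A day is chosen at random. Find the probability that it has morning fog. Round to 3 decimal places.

0.134

Prior × likelihood for each hypothesis:
  Regime R6: 0.242 × 0.055 = 0.01331
  Regime R2: 0.436 × 0.086 = 0.037496
  Regime R5: 0.322 × 0.257 = 0.082754
P(fog) = 0.01331 + 0.037496 + 0.082754 = 0.13356 → 0.134.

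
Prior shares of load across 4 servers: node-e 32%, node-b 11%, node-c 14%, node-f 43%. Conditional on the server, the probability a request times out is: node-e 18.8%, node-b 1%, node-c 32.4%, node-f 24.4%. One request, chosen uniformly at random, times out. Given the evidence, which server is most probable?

node-f

Unnormalized posteriors (prior × likelihood):
  node-e: 0.32 × 0.188 = 0.06016
  node-b: 0.11 × 0.01 = 0.0011
  node-c: 0.14 × 0.324 = 0.04536
  node-f: 0.43 × 0.244 = 0.10492
Sum = 0.21154.
Largest term belongs to node-f, so node-f is most probable.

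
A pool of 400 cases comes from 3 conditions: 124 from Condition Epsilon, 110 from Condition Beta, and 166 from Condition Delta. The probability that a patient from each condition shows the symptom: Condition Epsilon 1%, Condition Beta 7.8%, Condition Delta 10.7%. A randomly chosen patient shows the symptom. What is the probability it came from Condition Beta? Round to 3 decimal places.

Unnormalized posteriors (prior × likelihood):
  Condition Epsilon: 0.31 × 0.01 = 0.0031
  Condition Beta: 0.275 × 0.078 = 0.02145
  Condition Delta: 0.415 × 0.107 = 0.044405
Total = 0.068955.
P(Condition Beta | evidence) = 0.02145 / 0.068955 ≈ 0.311.

0.311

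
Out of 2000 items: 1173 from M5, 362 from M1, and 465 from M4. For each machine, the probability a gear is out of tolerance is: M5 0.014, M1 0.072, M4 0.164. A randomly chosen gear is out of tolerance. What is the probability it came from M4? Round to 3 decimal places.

Prior × likelihood for each hypothesis:
  M5: 0.5865 × 0.014 = 0.008211
  M1: 0.181 × 0.072 = 0.013032
  M4: 0.2325 × 0.164 = 0.03813
Total = 0.059373.
P(M4 | evidence) = 0.03813 / 0.059373 ≈ 0.642.

0.642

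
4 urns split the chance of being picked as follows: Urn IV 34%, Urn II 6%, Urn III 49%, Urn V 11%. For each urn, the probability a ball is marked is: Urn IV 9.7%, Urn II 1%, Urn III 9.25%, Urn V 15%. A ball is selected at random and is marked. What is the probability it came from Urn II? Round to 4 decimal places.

Unnormalized posteriors (prior × likelihood):
  Urn IV: 0.34 × 0.097 = 0.03298
  Urn II: 0.06 × 0.01 = 0.0006
  Urn III: 0.49 × 0.0925 = 0.045325
  Urn V: 0.11 × 0.15 = 0.0165
Normalizing constant = 0.095405.
P(Urn II | evidence) = 0.0006 / 0.095405 ≈ 0.0063.

0.0063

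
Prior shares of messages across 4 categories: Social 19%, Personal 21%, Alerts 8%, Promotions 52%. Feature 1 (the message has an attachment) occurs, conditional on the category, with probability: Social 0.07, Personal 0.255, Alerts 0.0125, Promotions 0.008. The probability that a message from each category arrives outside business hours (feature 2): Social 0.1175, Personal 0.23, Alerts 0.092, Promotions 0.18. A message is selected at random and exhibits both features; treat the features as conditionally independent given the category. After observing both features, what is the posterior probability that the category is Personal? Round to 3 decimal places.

0.837

By Bayes' rule, posterior ∝ prior × likelihood:
  Social: 0.19 × 0.07 × 0.1175 = 0.00156275
  Personal: 0.21 × 0.255 × 0.23 = 0.0123165
  Alerts: 0.08 × 0.0125 × 0.092 = 0.000092
  Promotions: 0.52 × 0.008 × 0.18 = 0.0007488
Sum = 0.01472005.
P(Personal | evidence) = 0.0123165 / 0.01472005 ≈ 0.837.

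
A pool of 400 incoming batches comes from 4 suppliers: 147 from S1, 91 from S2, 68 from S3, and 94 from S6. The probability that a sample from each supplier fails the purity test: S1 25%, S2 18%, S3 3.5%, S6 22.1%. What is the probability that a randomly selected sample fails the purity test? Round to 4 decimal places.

Compute prior × likelihood for every hypothesis:
  S1: 0.3675 × 0.25 = 0.091875
  S2: 0.2275 × 0.18 = 0.04095
  S3: 0.17 × 0.035 = 0.00595
  S6: 0.235 × 0.221 = 0.051935
P(off-spec) = 0.091875 + 0.04095 + 0.00595 + 0.051935 = 0.19071 → 0.1907.

0.1907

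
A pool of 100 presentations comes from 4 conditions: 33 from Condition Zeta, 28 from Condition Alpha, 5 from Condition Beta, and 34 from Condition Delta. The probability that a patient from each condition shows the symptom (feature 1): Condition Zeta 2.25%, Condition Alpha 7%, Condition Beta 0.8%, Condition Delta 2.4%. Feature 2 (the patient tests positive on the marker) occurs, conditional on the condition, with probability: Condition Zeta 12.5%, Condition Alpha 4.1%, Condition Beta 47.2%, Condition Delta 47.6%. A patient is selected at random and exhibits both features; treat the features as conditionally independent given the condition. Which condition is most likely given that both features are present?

Condition Delta

By Bayes' rule, posterior ∝ prior × likelihood:
  Condition Zeta: 0.33 × 0.0225 × 0.125 = 0.000928125
  Condition Alpha: 0.28 × 0.07 × 0.041 = 0.0008036
  Condition Beta: 0.05 × 0.008 × 0.472 = 0.0001888
  Condition Delta: 0.34 × 0.024 × 0.476 = 0.00388416
Total = 0.005804685.
Largest term belongs to Condition Delta, so Condition Delta is most probable.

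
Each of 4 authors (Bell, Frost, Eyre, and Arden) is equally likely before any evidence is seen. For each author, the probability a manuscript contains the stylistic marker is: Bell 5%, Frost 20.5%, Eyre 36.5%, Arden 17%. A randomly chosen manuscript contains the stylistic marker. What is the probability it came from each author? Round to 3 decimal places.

Bell 0.063, Frost 0.259, Eyre 0.462, Arden 0.215

With a uniform prior (1/4 each), posterior ∝ likelihood:
  Bell: 0.05
  Frost: 0.205
  Eyre: 0.365
  Arden: 0.17
Normalizing constant = 0.79.
P(Bell | marker) = 0.05/0.79 ≈ 0.063
P(Frost | marker) = 0.205/0.79 ≈ 0.259
P(Eyre | marker) = 0.365/0.79 ≈ 0.462
P(Arden | marker) = 0.17/0.79 ≈ 0.215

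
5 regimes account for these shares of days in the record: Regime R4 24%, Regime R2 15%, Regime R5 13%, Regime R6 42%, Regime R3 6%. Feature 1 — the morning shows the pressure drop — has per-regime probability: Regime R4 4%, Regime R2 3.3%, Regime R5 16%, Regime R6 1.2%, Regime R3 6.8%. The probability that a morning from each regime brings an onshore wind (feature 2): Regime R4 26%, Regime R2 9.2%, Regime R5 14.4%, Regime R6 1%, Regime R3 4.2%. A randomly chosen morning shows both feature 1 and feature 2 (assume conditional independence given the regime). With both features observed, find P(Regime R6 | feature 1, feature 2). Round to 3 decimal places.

Prior × likelihood for each hypothesis:
  Regime R4: 0.24 × 0.04 × 0.26 = 0.002496
  Regime R2: 0.15 × 0.033 × 0.092 = 0.0004554
  Regime R5: 0.13 × 0.16 × 0.144 = 0.0029952
  Regime R6: 0.42 × 0.012 × 0.01 = 0.0000504
  Regime R3: 0.06 × 0.068 × 0.042 = 0.00017136
Sum = 0.00616836.
P(Regime R6 | evidence) = 0.0000504 / 0.00616836 ≈ 0.008.

0.008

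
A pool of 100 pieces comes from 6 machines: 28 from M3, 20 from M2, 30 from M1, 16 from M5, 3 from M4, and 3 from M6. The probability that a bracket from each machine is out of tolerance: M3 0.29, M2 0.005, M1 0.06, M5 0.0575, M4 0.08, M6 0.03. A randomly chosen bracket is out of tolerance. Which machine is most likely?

Compute prior × likelihood for every hypothesis:
  M3: 0.28 × 0.29 = 0.0812
  M2: 0.2 × 0.005 = 0.001
  M1: 0.3 × 0.06 = 0.018
  M5: 0.16 × 0.0575 = 0.0092
  M4: 0.03 × 0.08 = 0.0024
  M6: 0.03 × 0.03 = 0.0009
Sum = 0.1127.
Largest term belongs to M3, so M3 is most probable.

M3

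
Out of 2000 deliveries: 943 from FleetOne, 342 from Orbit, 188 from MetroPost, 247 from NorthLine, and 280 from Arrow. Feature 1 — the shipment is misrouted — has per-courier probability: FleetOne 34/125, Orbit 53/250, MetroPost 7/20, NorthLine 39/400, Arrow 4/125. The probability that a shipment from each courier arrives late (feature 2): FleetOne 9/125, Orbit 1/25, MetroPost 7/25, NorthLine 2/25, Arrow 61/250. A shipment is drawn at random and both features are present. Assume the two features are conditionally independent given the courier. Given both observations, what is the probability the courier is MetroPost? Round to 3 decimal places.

0.420

Compute prior × likelihood for every hypothesis:
  FleetOne: 0.4715 × 0.272 × 0.072 = 0.009233856
  Orbit: 0.171 × 0.212 × 0.04 = 0.00145008
  MetroPost: 0.094 × 0.35 × 0.28 = 0.009212
  NorthLine: 0.1235 × 0.0975 × 0.08 = 0.0009633
  Arrow: 0.14 × 0.032 × 0.244 = 0.00109312
Total = 0.021952356.
P(MetroPost | evidence) = 0.009212 / 0.021952356 ≈ 0.420.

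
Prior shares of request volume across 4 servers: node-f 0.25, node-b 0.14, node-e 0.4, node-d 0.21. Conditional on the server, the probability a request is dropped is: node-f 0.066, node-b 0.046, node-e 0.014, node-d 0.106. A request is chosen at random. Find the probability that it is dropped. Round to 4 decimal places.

Prior × likelihood for each hypothesis:
  node-f: 0.25 × 0.066 = 0.0165
  node-b: 0.14 × 0.046 = 0.00644
  node-e: 0.4 × 0.014 = 0.0056
  node-d: 0.21 × 0.106 = 0.02226
P(dropped) = 0.0165 + 0.00644 + 0.0056 + 0.02226 = 0.0508 → 0.0508.

0.0508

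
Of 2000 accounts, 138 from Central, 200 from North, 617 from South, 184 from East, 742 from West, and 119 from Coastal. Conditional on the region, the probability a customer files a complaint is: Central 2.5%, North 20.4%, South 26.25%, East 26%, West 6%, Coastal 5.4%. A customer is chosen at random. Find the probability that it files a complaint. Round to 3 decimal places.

0.152

Compute prior × likelihood for every hypothesis:
  Central: 0.069 × 0.025 = 0.001725
  North: 0.1 × 0.204 = 0.0204
  South: 0.3085 × 0.2625 = 0.08098125
  East: 0.092 × 0.26 = 0.02392
  West: 0.371 × 0.06 = 0.02226
  Coastal: 0.0595 × 0.054 = 0.003213
P(complaint) = 0.001725 + 0.0204 + 0.08098125 + 0.02392 + 0.02226 + 0.003213 = 0.15249925 → 0.152.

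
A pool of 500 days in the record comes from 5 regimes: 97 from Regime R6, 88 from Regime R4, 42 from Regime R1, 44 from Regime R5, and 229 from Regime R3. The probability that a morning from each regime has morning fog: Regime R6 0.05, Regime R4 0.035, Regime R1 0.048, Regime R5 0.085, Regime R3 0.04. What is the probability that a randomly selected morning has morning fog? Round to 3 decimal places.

0.046

By Bayes' rule, posterior ∝ prior × likelihood:
  Regime R6: 0.194 × 0.05 = 0.0097
  Regime R4: 0.176 × 0.035 = 0.00616
  Regime R1: 0.084 × 0.048 = 0.004032
  Regime R5: 0.088 × 0.085 = 0.00748
  Regime R3: 0.458 × 0.04 = 0.01832
P(fog) = 0.0097 + 0.00616 + 0.004032 + 0.00748 + 0.01832 = 0.045692 → 0.046.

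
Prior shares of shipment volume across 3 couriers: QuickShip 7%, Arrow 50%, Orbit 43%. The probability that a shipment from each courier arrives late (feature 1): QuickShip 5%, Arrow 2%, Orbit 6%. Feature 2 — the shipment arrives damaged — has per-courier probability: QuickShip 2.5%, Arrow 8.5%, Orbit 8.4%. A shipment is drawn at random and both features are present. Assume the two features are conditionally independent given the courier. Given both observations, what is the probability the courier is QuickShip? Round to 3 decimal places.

0.028

By Bayes' rule, posterior ∝ prior × likelihood:
  QuickShip: 0.07 × 0.05 × 0.025 = 0.0000875
  Arrow: 0.5 × 0.02 × 0.085 = 0.00085
  Orbit: 0.43 × 0.06 × 0.084 = 0.0021672
Sum = 0.0031047.
P(QuickShip | evidence) = 0.0000875 / 0.0031047 ≈ 0.028.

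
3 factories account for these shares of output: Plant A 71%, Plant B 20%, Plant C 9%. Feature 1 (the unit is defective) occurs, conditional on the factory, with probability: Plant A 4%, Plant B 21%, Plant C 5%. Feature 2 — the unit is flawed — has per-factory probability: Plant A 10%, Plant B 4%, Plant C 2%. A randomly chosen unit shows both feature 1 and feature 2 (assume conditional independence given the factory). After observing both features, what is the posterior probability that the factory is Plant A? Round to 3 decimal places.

0.616

By Bayes' rule, posterior ∝ prior × likelihood:
  Plant A: 0.71 × 0.04 × 0.1 = 0.00284
  Plant B: 0.2 × 0.21 × 0.04 = 0.00168
  Plant C: 0.09 × 0.05 × 0.02 = 0.00009
Normalizing constant = 0.00461.
P(Plant A | evidence) = 0.00284 / 0.00461 ≈ 0.616.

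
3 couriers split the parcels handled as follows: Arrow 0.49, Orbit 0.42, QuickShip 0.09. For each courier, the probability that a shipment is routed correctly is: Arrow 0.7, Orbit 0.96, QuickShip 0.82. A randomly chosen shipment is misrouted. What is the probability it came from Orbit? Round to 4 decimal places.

0.0933

Taking complements, P(misrouted | each) = Arrow 0.3, Orbit 0.04, QuickShip 0.18.
Compute prior × likelihood for every hypothesis:
  Arrow: 0.49 × 0.3 = 0.147
  Orbit: 0.42 × 0.04 = 0.0168
  QuickShip: 0.09 × 0.18 = 0.0162
Normalizing constant = 0.18.
P(Orbit | evidence) = 0.0168 / 0.18 ≈ 0.0933.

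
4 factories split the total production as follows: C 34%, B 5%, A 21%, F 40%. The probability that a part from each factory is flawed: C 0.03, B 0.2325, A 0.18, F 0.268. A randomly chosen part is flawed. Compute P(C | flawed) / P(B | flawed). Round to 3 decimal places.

Compute prior × likelihood for every hypothesis:
  C: 0.34 × 0.03 = 0.0102
  B: 0.05 × 0.2325 = 0.011625
  A: 0.21 × 0.18 = 0.0378
  F: 0.4 × 0.268 = 0.1072
Total = 0.166825.
The ratio is 0.0102 / 0.011625 (the normalizer cancels) = 0.877.

0.877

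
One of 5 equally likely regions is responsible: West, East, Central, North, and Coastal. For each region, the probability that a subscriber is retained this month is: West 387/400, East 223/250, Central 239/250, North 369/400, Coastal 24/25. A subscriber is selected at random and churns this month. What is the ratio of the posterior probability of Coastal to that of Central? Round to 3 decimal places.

0.909

Taking complements, P(churn | each) = West 0.0325, East 0.108, Central 0.044, North 0.0775, Coastal 0.04.
With a uniform prior (1/5 each), posterior ∝ likelihood:
  West: 0.0325
  East: 0.108
  Central: 0.044
  North: 0.0775
  Coastal: 0.04
Normalizing constant = 0.302.
The ratio is 0.04 / 0.044 (the normalizer cancels) = 0.909.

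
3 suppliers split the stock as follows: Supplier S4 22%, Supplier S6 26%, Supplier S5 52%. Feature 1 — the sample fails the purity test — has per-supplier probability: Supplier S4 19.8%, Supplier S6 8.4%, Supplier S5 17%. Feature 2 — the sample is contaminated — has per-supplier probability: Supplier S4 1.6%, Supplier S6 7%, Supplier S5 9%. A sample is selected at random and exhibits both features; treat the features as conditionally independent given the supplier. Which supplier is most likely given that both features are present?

Supplier S5

By Bayes' rule, posterior ∝ prior × likelihood:
  Supplier S4: 0.22 × 0.198 × 0.016 = 0.00069696
  Supplier S6: 0.26 × 0.084 × 0.07 = 0.0015288
  Supplier S5: 0.52 × 0.17 × 0.09 = 0.007956
Total = 0.01018176.
Largest term belongs to Supplier S5, so Supplier S5 is most probable.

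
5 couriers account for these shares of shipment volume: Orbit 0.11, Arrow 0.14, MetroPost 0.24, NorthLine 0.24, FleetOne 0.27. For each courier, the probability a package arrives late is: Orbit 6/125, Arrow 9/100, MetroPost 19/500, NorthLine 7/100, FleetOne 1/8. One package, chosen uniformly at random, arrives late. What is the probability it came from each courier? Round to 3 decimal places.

Orbit 0.068, Arrow 0.162, MetroPost 0.118, NorthLine 0.217, FleetOne 0.435

Unnormalized posteriors (prior × likelihood):
  Orbit: 0.11 × 0.048 = 0.00528
  Arrow: 0.14 × 0.09 = 0.0126
  MetroPost: 0.24 × 0.038 = 0.00912
  NorthLine: 0.24 × 0.07 = 0.0168
  FleetOne: 0.27 × 0.125 = 0.03375
Total = 0.07755.
P(Orbit | late) = 0.00528/0.07755 ≈ 0.068
P(Arrow | late) = 0.0126/0.07755 ≈ 0.162
P(MetroPost | late) = 0.00912/0.07755 ≈ 0.118
P(NorthLine | late) = 0.0168/0.07755 ≈ 0.217
P(FleetOne | late) = 0.03375/0.07755 ≈ 0.435
(Check: 0.068+0.162+0.118+0.217+0.435 = 1.000.)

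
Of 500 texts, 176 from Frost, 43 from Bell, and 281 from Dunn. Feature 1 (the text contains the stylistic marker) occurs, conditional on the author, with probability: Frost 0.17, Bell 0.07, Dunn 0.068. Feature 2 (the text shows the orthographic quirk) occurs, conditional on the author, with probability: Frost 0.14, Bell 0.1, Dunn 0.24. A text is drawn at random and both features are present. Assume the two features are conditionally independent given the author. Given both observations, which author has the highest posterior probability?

Dunn

Unnormalized posteriors (prior × likelihood):
  Frost: 0.352 × 0.17 × 0.14 = 0.0083776
  Bell: 0.086 × 0.07 × 0.1 = 0.000602
  Dunn: 0.562 × 0.068 × 0.24 = 0.00917184
Sum = 0.01815144.
Largest term belongs to Dunn, so Dunn is most probable.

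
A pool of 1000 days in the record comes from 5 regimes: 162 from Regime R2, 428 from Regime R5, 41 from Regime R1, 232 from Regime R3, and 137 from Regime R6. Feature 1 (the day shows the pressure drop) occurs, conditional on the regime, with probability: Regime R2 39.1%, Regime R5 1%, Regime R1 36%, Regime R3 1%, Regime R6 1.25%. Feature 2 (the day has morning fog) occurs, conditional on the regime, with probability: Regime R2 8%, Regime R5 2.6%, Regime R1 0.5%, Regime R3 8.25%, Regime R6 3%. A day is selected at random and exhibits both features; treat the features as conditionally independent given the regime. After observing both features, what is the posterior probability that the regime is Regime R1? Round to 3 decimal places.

0.013

Prior × likelihood for each hypothesis:
  Regime R2: 0.162 × 0.391 × 0.08 = 0.00506736
  Regime R5: 0.428 × 0.01 × 0.026 = 0.00011128
  Regime R1: 0.041 × 0.36 × 0.005 = 0.0000738
  Regime R3: 0.232 × 0.01 × 0.0825 = 0.0001914
  Regime R6: 0.137 × 0.0125 × 0.03 = 0.000051375
Normalizing constant = 0.005495215.
P(Regime R1 | evidence) = 0.0000738 / 0.005495215 ≈ 0.013.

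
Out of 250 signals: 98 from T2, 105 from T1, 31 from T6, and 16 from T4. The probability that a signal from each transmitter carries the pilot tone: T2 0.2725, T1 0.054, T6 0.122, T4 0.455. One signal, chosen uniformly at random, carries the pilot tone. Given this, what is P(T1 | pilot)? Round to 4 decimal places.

By Bayes' rule, posterior ∝ prior × likelihood:
  T2: 0.392 × 0.2725 = 0.10682
  T1: 0.42 × 0.054 = 0.02268
  T6: 0.124 × 0.122 = 0.015128
  T4: 0.064 × 0.455 = 0.02912
Total = 0.173748.
P(T1 | evidence) = 0.02268 / 0.173748 ≈ 0.1305.

0.1305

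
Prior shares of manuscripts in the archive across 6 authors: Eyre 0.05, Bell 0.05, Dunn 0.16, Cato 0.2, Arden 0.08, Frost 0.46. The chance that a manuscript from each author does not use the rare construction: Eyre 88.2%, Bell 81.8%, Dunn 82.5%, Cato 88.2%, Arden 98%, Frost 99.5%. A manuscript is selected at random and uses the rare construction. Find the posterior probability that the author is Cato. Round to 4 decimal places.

Taking complements, P(rare-form | each) = Eyre 0.118, Bell 0.182, Dunn 0.175, Cato 0.118, Arden 0.02, Frost 0.005.
Compute prior × likelihood for every hypothesis:
  Eyre: 0.05 × 0.118 = 0.0059
  Bell: 0.05 × 0.182 = 0.0091
  Dunn: 0.16 × 0.175 = 0.028
  Cato: 0.2 × 0.118 = 0.0236
  Arden: 0.08 × 0.02 = 0.0016
  Frost: 0.46 × 0.005 = 0.0023
Total = 0.0705.
P(Cato | evidence) = 0.0236 / 0.0705 ≈ 0.3348.

0.3348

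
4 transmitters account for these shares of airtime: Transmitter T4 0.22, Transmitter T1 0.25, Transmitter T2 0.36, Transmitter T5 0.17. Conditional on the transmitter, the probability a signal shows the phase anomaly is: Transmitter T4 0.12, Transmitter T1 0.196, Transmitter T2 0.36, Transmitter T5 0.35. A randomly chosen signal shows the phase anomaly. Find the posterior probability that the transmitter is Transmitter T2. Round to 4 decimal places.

0.4900

Unnormalized posteriors (prior × likelihood):
  Transmitter T4: 0.22 × 0.12 = 0.0264
  Transmitter T1: 0.25 × 0.196 = 0.049
  Transmitter T2: 0.36 × 0.36 = 0.1296
  Transmitter T5: 0.17 × 0.35 = 0.0595
Sum = 0.2645.
P(Transmitter T2 | evidence) = 0.1296 / 0.2645 ≈ 0.4900.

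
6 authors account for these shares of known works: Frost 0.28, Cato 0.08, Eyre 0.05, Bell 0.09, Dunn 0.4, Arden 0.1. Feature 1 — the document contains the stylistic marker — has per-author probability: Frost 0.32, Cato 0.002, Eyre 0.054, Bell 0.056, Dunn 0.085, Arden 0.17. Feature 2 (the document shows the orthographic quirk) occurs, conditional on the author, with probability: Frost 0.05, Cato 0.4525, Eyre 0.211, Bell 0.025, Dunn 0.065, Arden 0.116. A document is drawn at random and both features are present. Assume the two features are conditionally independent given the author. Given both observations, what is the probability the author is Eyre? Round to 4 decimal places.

0.0604

Prior × likelihood for each hypothesis:
  Frost: 0.28 × 0.32 × 0.05 = 0.00448
  Cato: 0.08 × 0.002 × 0.4525 = 0.0000724
  Eyre: 0.05 × 0.054 × 0.211 = 0.0005697
  Bell: 0.09 × 0.056 × 0.025 = 0.000126
  Dunn: 0.4 × 0.085 × 0.065 = 0.00221
  Arden: 0.1 × 0.17 × 0.116 = 0.001972
Total = 0.0094301.
P(Eyre | evidence) = 0.0005697 / 0.0094301 ≈ 0.0604.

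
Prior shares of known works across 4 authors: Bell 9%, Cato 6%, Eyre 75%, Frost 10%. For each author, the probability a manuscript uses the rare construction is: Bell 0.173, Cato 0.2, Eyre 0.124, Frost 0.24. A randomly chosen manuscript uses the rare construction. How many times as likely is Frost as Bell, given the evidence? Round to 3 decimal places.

Unnormalized posteriors (prior × likelihood):
  Bell: 0.09 × 0.173 = 0.01557
  Cato: 0.06 × 0.2 = 0.012
  Eyre: 0.75 × 0.124 = 0.093
  Frost: 0.1 × 0.24 = 0.024
Total = 0.14457.
The ratio is 0.024 / 0.01557 (the normalizer cancels) = 1.541.

1.541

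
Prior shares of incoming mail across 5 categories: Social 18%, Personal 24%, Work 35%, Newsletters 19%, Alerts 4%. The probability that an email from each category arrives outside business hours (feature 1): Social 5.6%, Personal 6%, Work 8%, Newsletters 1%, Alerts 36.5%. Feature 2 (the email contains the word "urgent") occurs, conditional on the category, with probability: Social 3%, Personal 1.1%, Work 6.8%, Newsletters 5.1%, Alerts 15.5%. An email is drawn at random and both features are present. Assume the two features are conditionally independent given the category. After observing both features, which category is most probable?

Alerts

Unnormalized posteriors (prior × likelihood):
  Social: 0.18 × 0.056 × 0.03 = 0.0003024
  Personal: 0.24 × 0.06 × 0.011 = 0.0001584
  Work: 0.35 × 0.08 × 0.068 = 0.001904
  Newsletters: 0.19 × 0.01 × 0.051 = 0.0000969
  Alerts: 0.04 × 0.365 × 0.155 = 0.002263
Normalizing constant = 0.0047247.
Largest term belongs to Alerts, so Alerts is most probable.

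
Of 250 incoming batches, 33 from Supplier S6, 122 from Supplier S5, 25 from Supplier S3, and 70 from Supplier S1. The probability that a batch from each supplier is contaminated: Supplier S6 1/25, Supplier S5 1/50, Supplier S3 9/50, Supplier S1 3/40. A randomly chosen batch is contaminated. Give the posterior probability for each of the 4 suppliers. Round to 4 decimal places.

Supplier S6 0.0977, Supplier S5 0.1806, Supplier S3 0.3331, Supplier S1 0.3886

Compute prior × likelihood for every hypothesis:
  Supplier S6: 0.132 × 0.04 = 0.00528
  Supplier S5: 0.488 × 0.02 = 0.00976
  Supplier S3: 0.1 × 0.18 = 0.018
  Supplier S1: 0.28 × 0.075 = 0.021
Total = 0.05404.
P(Supplier S6 | contaminated) = 0.00528/0.05404 ≈ 0.0977
P(Supplier S5 | contaminated) = 0.00976/0.05404 ≈ 0.1806
P(Supplier S3 | contaminated) = 0.018/0.05404 ≈ 0.3331
P(Supplier S1 | contaminated) = 0.021/0.05404 ≈ 0.3886
(Check: 0.0977+0.1806+0.3331+0.3886 = 1.0000.)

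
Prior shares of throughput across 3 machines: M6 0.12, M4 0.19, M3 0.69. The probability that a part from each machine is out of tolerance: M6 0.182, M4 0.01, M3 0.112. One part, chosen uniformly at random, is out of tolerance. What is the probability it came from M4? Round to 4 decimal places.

Prior × likelihood for each hypothesis:
  M6: 0.12 × 0.182 = 0.02184
  M4: 0.19 × 0.01 = 0.0019
  M3: 0.69 × 0.112 = 0.07728
Sum = 0.10102.
P(M4 | evidence) = 0.0019 / 0.10102 ≈ 0.0188.

0.0188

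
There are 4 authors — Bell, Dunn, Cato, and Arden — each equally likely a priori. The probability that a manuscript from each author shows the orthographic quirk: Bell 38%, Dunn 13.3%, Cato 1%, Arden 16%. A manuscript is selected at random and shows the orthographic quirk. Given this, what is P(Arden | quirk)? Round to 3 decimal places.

0.234

Since the prior is uniform, the posterior is proportional to the likelihood:
  Bell: 0.38
  Dunn: 0.133
  Cato: 0.01
  Arden: 0.16
Total = 0.683.
P(Arden | evidence) = 0.16 / 0.683 ≈ 0.234.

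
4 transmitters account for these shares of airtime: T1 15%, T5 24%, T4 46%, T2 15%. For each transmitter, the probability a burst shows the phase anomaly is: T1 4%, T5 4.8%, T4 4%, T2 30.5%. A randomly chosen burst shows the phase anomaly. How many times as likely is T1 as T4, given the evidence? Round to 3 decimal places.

0.326

Compute prior × likelihood for every hypothesis:
  T1: 0.15 × 0.04 = 0.006
  T5: 0.24 × 0.048 = 0.01152
  T4: 0.46 × 0.04 = 0.0184
  T2: 0.15 × 0.305 = 0.04575
Total = 0.08167.
The ratio is 0.006 / 0.0184 (the normalizer cancels) = 0.326.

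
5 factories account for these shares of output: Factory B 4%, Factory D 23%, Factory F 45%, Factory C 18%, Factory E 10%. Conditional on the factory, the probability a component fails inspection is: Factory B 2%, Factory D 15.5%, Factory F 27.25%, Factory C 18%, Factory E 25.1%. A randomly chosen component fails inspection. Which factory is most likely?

Factory F

Prior × likelihood for each hypothesis:
  Factory B: 0.04 × 0.02 = 0.0008
  Factory D: 0.23 × 0.155 = 0.03565
  Factory F: 0.45 × 0.2725 = 0.122625
  Factory C: 0.18 × 0.18 = 0.0324
  Factory E: 0.1 × 0.251 = 0.0251
Sum = 0.216575.
Largest term belongs to Factory F, so Factory F is most probable.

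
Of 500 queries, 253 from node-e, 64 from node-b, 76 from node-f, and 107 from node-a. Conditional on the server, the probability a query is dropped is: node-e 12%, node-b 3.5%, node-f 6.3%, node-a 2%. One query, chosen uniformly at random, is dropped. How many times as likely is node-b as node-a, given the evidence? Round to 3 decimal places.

1.047

Prior × likelihood for each hypothesis:
  node-e: 0.506 × 0.12 = 0.06072
  node-b: 0.128 × 0.035 = 0.00448
  node-f: 0.152 × 0.063 = 0.009576
  node-a: 0.214 × 0.02 = 0.00428
Total = 0.079056.
The ratio is 0.00448 / 0.00428 (the normalizer cancels) = 1.047.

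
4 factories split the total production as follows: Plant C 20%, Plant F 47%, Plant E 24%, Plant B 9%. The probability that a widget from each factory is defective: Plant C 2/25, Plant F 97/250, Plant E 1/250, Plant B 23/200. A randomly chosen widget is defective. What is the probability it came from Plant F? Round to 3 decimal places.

0.870

By Bayes' rule, posterior ∝ prior × likelihood:
  Plant C: 0.2 × 0.08 = 0.016
  Plant F: 0.47 × 0.388 = 0.18236
  Plant E: 0.24 × 0.004 = 0.00096
  Plant B: 0.09 × 0.115 = 0.01035
Sum = 0.20967.
P(Plant F | evidence) = 0.18236 / 0.20967 ≈ 0.870.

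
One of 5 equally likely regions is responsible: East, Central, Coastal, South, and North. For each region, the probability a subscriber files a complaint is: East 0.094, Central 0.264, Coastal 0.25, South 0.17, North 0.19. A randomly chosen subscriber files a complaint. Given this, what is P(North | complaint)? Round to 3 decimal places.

0.196

Since the prior is uniform, the posterior is proportional to the likelihood:
  East: 0.094
  Central: 0.264
  Coastal: 0.25
  South: 0.17
  North: 0.19
Sum = 0.968.
P(North | evidence) = 0.19 / 0.968 ≈ 0.196.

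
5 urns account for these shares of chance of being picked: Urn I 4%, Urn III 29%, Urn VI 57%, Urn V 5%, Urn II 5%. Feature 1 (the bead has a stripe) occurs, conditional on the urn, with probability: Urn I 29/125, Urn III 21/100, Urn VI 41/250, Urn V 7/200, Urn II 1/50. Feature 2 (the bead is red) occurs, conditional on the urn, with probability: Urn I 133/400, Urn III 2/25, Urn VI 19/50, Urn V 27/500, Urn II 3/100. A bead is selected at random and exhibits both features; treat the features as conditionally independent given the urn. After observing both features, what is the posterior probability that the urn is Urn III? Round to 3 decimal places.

Prior × likelihood for each hypothesis:
  Urn I: 0.04 × 0.232 × 0.3325 = 0.0030856
  Urn III: 0.29 × 0.21 × 0.08 = 0.004872
  Urn VI: 0.57 × 0.164 × 0.38 = 0.0355224
  Urn V: 0.05 × 0.035 × 0.054 = 0.0000945
  Urn II: 0.05 × 0.02 × 0.03 = 0.00003
Total = 0.0436045.
P(Urn III | evidence) = 0.004872 / 0.0436045 ≈ 0.112.

0.112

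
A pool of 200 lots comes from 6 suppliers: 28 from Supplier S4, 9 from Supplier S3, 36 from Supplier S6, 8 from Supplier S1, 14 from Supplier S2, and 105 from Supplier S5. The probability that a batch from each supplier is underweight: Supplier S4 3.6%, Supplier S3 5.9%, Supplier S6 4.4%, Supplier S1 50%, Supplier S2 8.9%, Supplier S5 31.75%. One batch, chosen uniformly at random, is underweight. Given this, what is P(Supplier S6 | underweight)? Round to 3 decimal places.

Prior × likelihood for each hypothesis:
  Supplier S4: 0.14 × 0.036 = 0.00504
  Supplier S3: 0.045 × 0.059 = 0.002655
  Supplier S6: 0.18 × 0.044 = 0.00792
  Supplier S1: 0.04 × 0.5 = 0.02
  Supplier S2: 0.07 × 0.089 = 0.00623
  Supplier S5: 0.525 × 0.3175 = 0.1666875
Sum = 0.2085325.
P(Supplier S6 | evidence) = 0.00792 / 0.2085325 ≈ 0.038.

0.038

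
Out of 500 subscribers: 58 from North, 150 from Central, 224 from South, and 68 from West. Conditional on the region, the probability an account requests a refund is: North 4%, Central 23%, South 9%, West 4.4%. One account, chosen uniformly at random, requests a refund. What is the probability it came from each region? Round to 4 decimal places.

North 0.0387, Central 0.5753, South 0.3362, West 0.0499

By Bayes' rule, posterior ∝ prior × likelihood:
  North: 0.116 × 0.04 = 0.00464
  Central: 0.3 × 0.23 = 0.069
  South: 0.448 × 0.09 = 0.04032
  West: 0.136 × 0.044 = 0.005984
Normalizing constant = 0.119944.
P(North | refund) = 0.00464/0.119944 ≈ 0.0387
P(Central | refund) = 0.069/0.119944 ≈ 0.5753
P(South | refund) = 0.04032/0.119944 ≈ 0.3362
P(West | refund) = 0.005984/0.119944 ≈ 0.0499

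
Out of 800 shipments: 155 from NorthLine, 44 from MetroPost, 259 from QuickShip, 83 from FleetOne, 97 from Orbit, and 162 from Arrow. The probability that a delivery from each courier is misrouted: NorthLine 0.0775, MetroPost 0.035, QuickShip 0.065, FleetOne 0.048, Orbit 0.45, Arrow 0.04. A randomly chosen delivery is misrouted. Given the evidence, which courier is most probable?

Orbit

By Bayes' rule, posterior ∝ prior × likelihood:
  NorthLine: 0.19375 × 0.0775 = 0.015015625
  MetroPost: 0.055 × 0.035 = 0.001925
  QuickShip: 0.32375 × 0.065 = 0.02104375
  FleetOne: 0.10375 × 0.048 = 0.00498
  Orbit: 0.12125 × 0.45 = 0.0545625
  Arrow: 0.2025 × 0.04 = 0.0081
Sum = 0.105626875.
Largest term belongs to Orbit, so Orbit is most probable.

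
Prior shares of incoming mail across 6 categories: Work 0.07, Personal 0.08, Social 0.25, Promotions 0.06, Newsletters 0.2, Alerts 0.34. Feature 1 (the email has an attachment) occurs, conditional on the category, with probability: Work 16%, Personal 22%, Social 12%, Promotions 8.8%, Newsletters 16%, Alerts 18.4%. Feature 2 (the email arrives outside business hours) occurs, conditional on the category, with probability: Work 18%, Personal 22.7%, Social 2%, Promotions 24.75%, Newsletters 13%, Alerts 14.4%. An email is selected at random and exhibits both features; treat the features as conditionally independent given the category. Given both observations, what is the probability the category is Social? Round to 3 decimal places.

0.028

By Bayes' rule, posterior ∝ prior × likelihood:
  Work: 0.07 × 0.16 × 0.18 = 0.002016
  Personal: 0.08 × 0.22 × 0.227 = 0.0039952
  Social: 0.25 × 0.12 × 0.02 = 0.0006
  Promotions: 0.06 × 0.088 × 0.2475 = 0.0013068
  Newsletters: 0.2 × 0.16 × 0.13 = 0.00416
  Alerts: 0.34 × 0.184 × 0.144 = 0.00900864
Normalizing constant = 0.02108664.
P(Social | evidence) = 0.0006 / 0.02108664 ≈ 0.028.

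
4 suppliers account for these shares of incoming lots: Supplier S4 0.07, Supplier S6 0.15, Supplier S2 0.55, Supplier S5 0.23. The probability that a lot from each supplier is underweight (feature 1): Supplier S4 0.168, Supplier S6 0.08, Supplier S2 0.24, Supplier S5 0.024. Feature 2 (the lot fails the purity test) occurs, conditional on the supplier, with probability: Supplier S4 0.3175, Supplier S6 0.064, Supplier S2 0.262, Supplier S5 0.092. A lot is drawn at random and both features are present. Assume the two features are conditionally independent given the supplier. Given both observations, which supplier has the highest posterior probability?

By Bayes' rule, posterior ∝ prior × likelihood:
  Supplier S4: 0.07 × 0.168 × 0.3175 = 0.0037338
  Supplier S6: 0.15 × 0.08 × 0.064 = 0.000768
  Supplier S2: 0.55 × 0.24 × 0.262 = 0.034584
  Supplier S5: 0.23 × 0.024 × 0.092 = 0.00050784
Sum = 0.03959364.
Largest term belongs to Supplier S2, so Supplier S2 is most probable.

Supplier S2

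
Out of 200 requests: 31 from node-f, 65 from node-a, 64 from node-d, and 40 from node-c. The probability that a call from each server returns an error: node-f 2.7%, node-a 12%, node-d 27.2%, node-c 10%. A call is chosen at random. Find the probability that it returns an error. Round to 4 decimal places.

0.1502

By Bayes' rule, posterior ∝ prior × likelihood:
  node-f: 0.155 × 0.027 = 0.004185
  node-a: 0.325 × 0.12 = 0.039
  node-d: 0.32 × 0.272 = 0.08704
  node-c: 0.2 × 0.1 = 0.02
P(error) = 0.004185 + 0.039 + 0.08704 + 0.02 = 0.150225 → 0.1502.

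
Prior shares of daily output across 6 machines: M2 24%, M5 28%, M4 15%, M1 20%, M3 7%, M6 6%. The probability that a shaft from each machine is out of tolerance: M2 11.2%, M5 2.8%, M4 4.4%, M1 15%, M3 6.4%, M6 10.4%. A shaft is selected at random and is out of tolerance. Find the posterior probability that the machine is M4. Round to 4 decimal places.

Compute prior × likelihood for every hypothesis:
  M2: 0.24 × 0.112 = 0.02688
  M5: 0.28 × 0.028 = 0.00784
  M4: 0.15 × 0.044 = 0.0066
  M1: 0.2 × 0.15 = 0.03
  M3: 0.07 × 0.064 = 0.00448
  M6: 0.06 × 0.104 = 0.00624
Sum = 0.08204.
P(M4 | evidence) = 0.0066 / 0.08204 ≈ 0.0804.

0.0804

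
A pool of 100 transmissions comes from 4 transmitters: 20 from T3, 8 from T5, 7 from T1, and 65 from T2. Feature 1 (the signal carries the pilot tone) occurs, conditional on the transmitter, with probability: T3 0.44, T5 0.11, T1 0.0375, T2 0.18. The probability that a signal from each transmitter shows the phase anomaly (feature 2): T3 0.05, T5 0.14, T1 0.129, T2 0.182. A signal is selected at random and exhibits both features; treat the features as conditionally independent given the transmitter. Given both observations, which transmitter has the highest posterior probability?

T2

Unnormalized posteriors (prior × likelihood):
  T3: 0.2 × 0.44 × 0.05 = 0.0044
  T5: 0.08 × 0.11 × 0.14 = 0.001232
  T1: 0.07 × 0.0375 × 0.129 = 0.000338625
  T2: 0.65 × 0.18 × 0.182 = 0.021294
Normalizing constant = 0.027264625.
Largest term belongs to T2, so T2 is most probable.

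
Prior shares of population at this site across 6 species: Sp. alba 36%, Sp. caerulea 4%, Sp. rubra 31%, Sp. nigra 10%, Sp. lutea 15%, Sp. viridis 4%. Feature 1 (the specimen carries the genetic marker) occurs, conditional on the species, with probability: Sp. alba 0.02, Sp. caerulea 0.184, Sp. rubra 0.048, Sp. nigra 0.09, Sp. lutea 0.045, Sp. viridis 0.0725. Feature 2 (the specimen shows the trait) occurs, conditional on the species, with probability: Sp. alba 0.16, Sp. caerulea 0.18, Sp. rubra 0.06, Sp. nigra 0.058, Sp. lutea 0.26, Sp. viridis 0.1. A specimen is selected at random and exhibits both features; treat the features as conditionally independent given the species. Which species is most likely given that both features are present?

Sp. lutea

Compute prior × likelihood for every hypothesis:
  Sp. alba: 0.36 × 0.02 × 0.16 = 0.001152
  Sp. caerulea: 0.04 × 0.184 × 0.18 = 0.0013248
  Sp. rubra: 0.31 × 0.048 × 0.06 = 0.0008928
  Sp. nigra: 0.1 × 0.09 × 0.058 = 0.000522
  Sp. lutea: 0.15 × 0.045 × 0.26 = 0.001755
  Sp. viridis: 0.04 × 0.0725 × 0.1 = 0.00029
Total = 0.0059366.
Largest term belongs to Sp. lutea, so Sp. lutea is most probable.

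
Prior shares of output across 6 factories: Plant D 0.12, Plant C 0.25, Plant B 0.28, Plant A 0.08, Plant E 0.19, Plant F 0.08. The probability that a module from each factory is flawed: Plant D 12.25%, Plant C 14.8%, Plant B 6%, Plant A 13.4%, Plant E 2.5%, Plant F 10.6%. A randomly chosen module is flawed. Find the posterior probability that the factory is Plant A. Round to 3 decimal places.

0.116

Prior × likelihood for each hypothesis:
  Plant D: 0.12 × 0.1225 = 0.0147
  Plant C: 0.25 × 0.148 = 0.037
  Plant B: 0.28 × 0.06 = 0.0168
  Plant A: 0.08 × 0.134 = 0.01072
  Plant E: 0.19 × 0.025 = 0.00475
  Plant F: 0.08 × 0.106 = 0.00848
Sum = 0.09245.
P(Plant A | evidence) = 0.01072 / 0.09245 ≈ 0.116.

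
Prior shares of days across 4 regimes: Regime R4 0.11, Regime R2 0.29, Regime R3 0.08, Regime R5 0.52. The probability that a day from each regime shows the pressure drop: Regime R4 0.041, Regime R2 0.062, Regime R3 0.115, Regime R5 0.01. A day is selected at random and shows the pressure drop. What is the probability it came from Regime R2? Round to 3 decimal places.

0.487

Prior × likelihood for each hypothesis:
  Regime R4: 0.11 × 0.041 = 0.00451
  Regime R2: 0.29 × 0.062 = 0.01798
  Regime R3: 0.08 × 0.115 = 0.0092
  Regime R5: 0.52 × 0.01 = 0.0052
Sum = 0.03689.
P(Regime R2 | evidence) = 0.01798 / 0.03689 ≈ 0.487.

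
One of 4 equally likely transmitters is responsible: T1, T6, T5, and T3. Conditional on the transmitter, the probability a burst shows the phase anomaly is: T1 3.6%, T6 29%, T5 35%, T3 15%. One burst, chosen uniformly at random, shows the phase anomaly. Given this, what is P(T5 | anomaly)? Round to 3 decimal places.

With a uniform prior (1/4 each), posterior ∝ likelihood:
  T1: 0.036
  T6: 0.29
  T5: 0.35
  T3: 0.15
Sum = 0.826.
P(T5 | evidence) = 0.35 / 0.826 ≈ 0.424.

0.424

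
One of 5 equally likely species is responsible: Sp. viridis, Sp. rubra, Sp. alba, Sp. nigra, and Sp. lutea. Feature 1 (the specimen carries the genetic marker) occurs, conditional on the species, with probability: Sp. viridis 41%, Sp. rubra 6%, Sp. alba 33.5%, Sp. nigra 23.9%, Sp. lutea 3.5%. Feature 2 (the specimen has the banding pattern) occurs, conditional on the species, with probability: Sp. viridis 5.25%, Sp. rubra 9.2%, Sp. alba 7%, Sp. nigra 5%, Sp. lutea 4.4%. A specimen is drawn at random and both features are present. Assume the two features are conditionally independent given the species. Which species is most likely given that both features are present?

Sp. alba

Since the prior is uniform, the posterior is proportional to the likelihood:
  Sp. viridis: 0.41 × 0.0525 = 0.021525
  Sp. rubra: 0.06 × 0.092 = 0.00552
  Sp. alba: 0.335 × 0.07 = 0.02345
  Sp. nigra: 0.239 × 0.05 = 0.01195
  Sp. lutea: 0.035 × 0.044 = 0.00154
Total = 0.063985.
Largest term belongs to Sp. alba, so Sp. alba is most probable.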